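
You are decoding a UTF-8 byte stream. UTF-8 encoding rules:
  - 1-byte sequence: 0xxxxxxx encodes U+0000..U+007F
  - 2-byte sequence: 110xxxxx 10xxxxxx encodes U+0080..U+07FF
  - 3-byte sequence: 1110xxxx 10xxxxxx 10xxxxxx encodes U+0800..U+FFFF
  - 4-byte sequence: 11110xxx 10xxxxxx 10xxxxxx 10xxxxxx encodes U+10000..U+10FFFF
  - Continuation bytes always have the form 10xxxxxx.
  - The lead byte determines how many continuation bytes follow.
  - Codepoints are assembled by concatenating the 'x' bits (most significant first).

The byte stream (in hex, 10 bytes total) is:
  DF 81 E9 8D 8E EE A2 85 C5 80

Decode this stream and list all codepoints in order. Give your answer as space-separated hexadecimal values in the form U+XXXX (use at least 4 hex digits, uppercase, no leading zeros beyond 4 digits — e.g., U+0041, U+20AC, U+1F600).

Byte[0]=DF: 2-byte lead, need 1 cont bytes. acc=0x1F
Byte[1]=81: continuation. acc=(acc<<6)|0x01=0x7C1
Completed: cp=U+07C1 (starts at byte 0)
Byte[2]=E9: 3-byte lead, need 2 cont bytes. acc=0x9
Byte[3]=8D: continuation. acc=(acc<<6)|0x0D=0x24D
Byte[4]=8E: continuation. acc=(acc<<6)|0x0E=0x934E
Completed: cp=U+934E (starts at byte 2)
Byte[5]=EE: 3-byte lead, need 2 cont bytes. acc=0xE
Byte[6]=A2: continuation. acc=(acc<<6)|0x22=0x3A2
Byte[7]=85: continuation. acc=(acc<<6)|0x05=0xE885
Completed: cp=U+E885 (starts at byte 5)
Byte[8]=C5: 2-byte lead, need 1 cont bytes. acc=0x5
Byte[9]=80: continuation. acc=(acc<<6)|0x00=0x140
Completed: cp=U+0140 (starts at byte 8)

Answer: U+07C1 U+934E U+E885 U+0140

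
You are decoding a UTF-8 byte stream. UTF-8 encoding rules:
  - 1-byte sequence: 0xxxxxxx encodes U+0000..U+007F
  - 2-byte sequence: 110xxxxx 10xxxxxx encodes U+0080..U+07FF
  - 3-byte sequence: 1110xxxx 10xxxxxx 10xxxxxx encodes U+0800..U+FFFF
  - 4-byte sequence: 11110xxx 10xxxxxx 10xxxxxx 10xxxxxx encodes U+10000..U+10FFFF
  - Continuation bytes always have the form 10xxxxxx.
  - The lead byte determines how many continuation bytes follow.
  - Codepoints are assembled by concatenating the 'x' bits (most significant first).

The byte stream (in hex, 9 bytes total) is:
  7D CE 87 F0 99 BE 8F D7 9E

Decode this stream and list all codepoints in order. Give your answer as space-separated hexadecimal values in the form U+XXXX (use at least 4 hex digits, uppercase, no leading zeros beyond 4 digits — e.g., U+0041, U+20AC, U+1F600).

Answer: U+007D U+0387 U+19F8F U+05DE

Derivation:
Byte[0]=7D: 1-byte ASCII. cp=U+007D
Byte[1]=CE: 2-byte lead, need 1 cont bytes. acc=0xE
Byte[2]=87: continuation. acc=(acc<<6)|0x07=0x387
Completed: cp=U+0387 (starts at byte 1)
Byte[3]=F0: 4-byte lead, need 3 cont bytes. acc=0x0
Byte[4]=99: continuation. acc=(acc<<6)|0x19=0x19
Byte[5]=BE: continuation. acc=(acc<<6)|0x3E=0x67E
Byte[6]=8F: continuation. acc=(acc<<6)|0x0F=0x19F8F
Completed: cp=U+19F8F (starts at byte 3)
Byte[7]=D7: 2-byte lead, need 1 cont bytes. acc=0x17
Byte[8]=9E: continuation. acc=(acc<<6)|0x1E=0x5DE
Completed: cp=U+05DE (starts at byte 7)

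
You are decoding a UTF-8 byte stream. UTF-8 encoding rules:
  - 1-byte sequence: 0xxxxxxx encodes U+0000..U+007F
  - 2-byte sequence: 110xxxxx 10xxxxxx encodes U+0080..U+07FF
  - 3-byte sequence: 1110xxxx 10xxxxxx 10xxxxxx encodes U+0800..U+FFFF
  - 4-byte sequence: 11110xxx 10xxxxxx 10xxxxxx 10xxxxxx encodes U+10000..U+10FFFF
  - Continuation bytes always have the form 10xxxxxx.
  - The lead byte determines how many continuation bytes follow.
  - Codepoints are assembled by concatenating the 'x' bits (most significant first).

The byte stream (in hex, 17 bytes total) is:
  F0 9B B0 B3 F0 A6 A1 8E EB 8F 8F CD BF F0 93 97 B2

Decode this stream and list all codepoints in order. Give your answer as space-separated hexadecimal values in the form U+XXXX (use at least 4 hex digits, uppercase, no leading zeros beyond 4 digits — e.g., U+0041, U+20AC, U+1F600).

Answer: U+1BC33 U+2684E U+B3CF U+037F U+135F2

Derivation:
Byte[0]=F0: 4-byte lead, need 3 cont bytes. acc=0x0
Byte[1]=9B: continuation. acc=(acc<<6)|0x1B=0x1B
Byte[2]=B0: continuation. acc=(acc<<6)|0x30=0x6F0
Byte[3]=B3: continuation. acc=(acc<<6)|0x33=0x1BC33
Completed: cp=U+1BC33 (starts at byte 0)
Byte[4]=F0: 4-byte lead, need 3 cont bytes. acc=0x0
Byte[5]=A6: continuation. acc=(acc<<6)|0x26=0x26
Byte[6]=A1: continuation. acc=(acc<<6)|0x21=0x9A1
Byte[7]=8E: continuation. acc=(acc<<6)|0x0E=0x2684E
Completed: cp=U+2684E (starts at byte 4)
Byte[8]=EB: 3-byte lead, need 2 cont bytes. acc=0xB
Byte[9]=8F: continuation. acc=(acc<<6)|0x0F=0x2CF
Byte[10]=8F: continuation. acc=(acc<<6)|0x0F=0xB3CF
Completed: cp=U+B3CF (starts at byte 8)
Byte[11]=CD: 2-byte lead, need 1 cont bytes. acc=0xD
Byte[12]=BF: continuation. acc=(acc<<6)|0x3F=0x37F
Completed: cp=U+037F (starts at byte 11)
Byte[13]=F0: 4-byte lead, need 3 cont bytes. acc=0x0
Byte[14]=93: continuation. acc=(acc<<6)|0x13=0x13
Byte[15]=97: continuation. acc=(acc<<6)|0x17=0x4D7
Byte[16]=B2: continuation. acc=(acc<<6)|0x32=0x135F2
Completed: cp=U+135F2 (starts at byte 13)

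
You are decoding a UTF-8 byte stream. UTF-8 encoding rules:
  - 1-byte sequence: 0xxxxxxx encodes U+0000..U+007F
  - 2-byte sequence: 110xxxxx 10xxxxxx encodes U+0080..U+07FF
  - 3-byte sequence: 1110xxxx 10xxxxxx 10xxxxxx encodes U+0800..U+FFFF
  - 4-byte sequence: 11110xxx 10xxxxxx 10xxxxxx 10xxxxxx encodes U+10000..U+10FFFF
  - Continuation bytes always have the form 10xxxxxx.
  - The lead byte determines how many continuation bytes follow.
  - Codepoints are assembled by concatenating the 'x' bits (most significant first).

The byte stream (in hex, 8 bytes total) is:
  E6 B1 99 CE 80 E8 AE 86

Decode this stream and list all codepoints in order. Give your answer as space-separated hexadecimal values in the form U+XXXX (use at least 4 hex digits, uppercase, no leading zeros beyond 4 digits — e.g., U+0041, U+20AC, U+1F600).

Answer: U+6C59 U+0380 U+8B86

Derivation:
Byte[0]=E6: 3-byte lead, need 2 cont bytes. acc=0x6
Byte[1]=B1: continuation. acc=(acc<<6)|0x31=0x1B1
Byte[2]=99: continuation. acc=(acc<<6)|0x19=0x6C59
Completed: cp=U+6C59 (starts at byte 0)
Byte[3]=CE: 2-byte lead, need 1 cont bytes. acc=0xE
Byte[4]=80: continuation. acc=(acc<<6)|0x00=0x380
Completed: cp=U+0380 (starts at byte 3)
Byte[5]=E8: 3-byte lead, need 2 cont bytes. acc=0x8
Byte[6]=AE: continuation. acc=(acc<<6)|0x2E=0x22E
Byte[7]=86: continuation. acc=(acc<<6)|0x06=0x8B86
Completed: cp=U+8B86 (starts at byte 5)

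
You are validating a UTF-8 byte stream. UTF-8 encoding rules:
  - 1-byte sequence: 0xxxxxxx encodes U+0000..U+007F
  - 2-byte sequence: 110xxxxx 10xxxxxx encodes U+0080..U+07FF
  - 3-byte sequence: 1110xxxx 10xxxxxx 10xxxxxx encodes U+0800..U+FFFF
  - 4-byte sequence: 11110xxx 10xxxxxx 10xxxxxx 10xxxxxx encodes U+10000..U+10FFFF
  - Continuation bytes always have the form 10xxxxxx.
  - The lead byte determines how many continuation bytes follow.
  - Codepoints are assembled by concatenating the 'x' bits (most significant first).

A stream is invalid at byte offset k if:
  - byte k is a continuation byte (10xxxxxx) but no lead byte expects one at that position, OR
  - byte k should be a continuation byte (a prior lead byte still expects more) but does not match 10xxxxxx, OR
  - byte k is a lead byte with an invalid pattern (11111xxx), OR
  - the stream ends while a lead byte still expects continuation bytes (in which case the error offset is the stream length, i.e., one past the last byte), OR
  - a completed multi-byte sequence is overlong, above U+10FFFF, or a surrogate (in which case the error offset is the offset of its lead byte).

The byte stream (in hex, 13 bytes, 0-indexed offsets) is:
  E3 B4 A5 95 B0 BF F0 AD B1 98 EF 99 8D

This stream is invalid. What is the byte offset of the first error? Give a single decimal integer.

Byte[0]=E3: 3-byte lead, need 2 cont bytes. acc=0x3
Byte[1]=B4: continuation. acc=(acc<<6)|0x34=0xF4
Byte[2]=A5: continuation. acc=(acc<<6)|0x25=0x3D25
Completed: cp=U+3D25 (starts at byte 0)
Byte[3]=95: INVALID lead byte (not 0xxx/110x/1110/11110)

Answer: 3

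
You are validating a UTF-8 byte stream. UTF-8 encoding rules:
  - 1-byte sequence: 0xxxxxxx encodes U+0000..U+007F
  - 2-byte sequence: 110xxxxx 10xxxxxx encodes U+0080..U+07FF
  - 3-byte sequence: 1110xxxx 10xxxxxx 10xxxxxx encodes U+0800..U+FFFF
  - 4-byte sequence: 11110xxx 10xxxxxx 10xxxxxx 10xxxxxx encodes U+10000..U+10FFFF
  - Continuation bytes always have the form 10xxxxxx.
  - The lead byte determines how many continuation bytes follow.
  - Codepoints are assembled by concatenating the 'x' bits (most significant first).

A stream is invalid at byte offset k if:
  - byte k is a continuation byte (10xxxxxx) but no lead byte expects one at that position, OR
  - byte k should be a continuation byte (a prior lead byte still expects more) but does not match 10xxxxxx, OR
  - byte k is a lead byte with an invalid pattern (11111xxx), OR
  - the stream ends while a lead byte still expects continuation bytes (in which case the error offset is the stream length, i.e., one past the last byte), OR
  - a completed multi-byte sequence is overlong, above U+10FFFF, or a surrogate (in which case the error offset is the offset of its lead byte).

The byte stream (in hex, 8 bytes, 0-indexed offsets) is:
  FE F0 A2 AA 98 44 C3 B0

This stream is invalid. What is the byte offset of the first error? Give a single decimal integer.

Answer: 0

Derivation:
Byte[0]=FE: INVALID lead byte (not 0xxx/110x/1110/11110)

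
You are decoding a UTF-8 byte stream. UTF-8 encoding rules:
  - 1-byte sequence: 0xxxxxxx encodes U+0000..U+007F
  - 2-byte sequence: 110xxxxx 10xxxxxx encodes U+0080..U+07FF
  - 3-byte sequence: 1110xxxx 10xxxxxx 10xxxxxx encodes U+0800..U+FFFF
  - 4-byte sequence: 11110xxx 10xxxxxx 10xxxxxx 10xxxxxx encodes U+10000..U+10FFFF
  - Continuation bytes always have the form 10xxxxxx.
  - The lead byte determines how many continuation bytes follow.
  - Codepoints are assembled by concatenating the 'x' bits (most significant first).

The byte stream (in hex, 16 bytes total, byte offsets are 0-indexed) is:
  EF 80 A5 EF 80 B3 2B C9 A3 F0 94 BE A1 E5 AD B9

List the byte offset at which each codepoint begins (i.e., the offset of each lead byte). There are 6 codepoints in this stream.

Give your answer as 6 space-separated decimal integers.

Answer: 0 3 6 7 9 13

Derivation:
Byte[0]=EF: 3-byte lead, need 2 cont bytes. acc=0xF
Byte[1]=80: continuation. acc=(acc<<6)|0x00=0x3C0
Byte[2]=A5: continuation. acc=(acc<<6)|0x25=0xF025
Completed: cp=U+F025 (starts at byte 0)
Byte[3]=EF: 3-byte lead, need 2 cont bytes. acc=0xF
Byte[4]=80: continuation. acc=(acc<<6)|0x00=0x3C0
Byte[5]=B3: continuation. acc=(acc<<6)|0x33=0xF033
Completed: cp=U+F033 (starts at byte 3)
Byte[6]=2B: 1-byte ASCII. cp=U+002B
Byte[7]=C9: 2-byte lead, need 1 cont bytes. acc=0x9
Byte[8]=A3: continuation. acc=(acc<<6)|0x23=0x263
Completed: cp=U+0263 (starts at byte 7)
Byte[9]=F0: 4-byte lead, need 3 cont bytes. acc=0x0
Byte[10]=94: continuation. acc=(acc<<6)|0x14=0x14
Byte[11]=BE: continuation. acc=(acc<<6)|0x3E=0x53E
Byte[12]=A1: continuation. acc=(acc<<6)|0x21=0x14FA1
Completed: cp=U+14FA1 (starts at byte 9)
Byte[13]=E5: 3-byte lead, need 2 cont bytes. acc=0x5
Byte[14]=AD: continuation. acc=(acc<<6)|0x2D=0x16D
Byte[15]=B9: continuation. acc=(acc<<6)|0x39=0x5B79
Completed: cp=U+5B79 (starts at byte 13)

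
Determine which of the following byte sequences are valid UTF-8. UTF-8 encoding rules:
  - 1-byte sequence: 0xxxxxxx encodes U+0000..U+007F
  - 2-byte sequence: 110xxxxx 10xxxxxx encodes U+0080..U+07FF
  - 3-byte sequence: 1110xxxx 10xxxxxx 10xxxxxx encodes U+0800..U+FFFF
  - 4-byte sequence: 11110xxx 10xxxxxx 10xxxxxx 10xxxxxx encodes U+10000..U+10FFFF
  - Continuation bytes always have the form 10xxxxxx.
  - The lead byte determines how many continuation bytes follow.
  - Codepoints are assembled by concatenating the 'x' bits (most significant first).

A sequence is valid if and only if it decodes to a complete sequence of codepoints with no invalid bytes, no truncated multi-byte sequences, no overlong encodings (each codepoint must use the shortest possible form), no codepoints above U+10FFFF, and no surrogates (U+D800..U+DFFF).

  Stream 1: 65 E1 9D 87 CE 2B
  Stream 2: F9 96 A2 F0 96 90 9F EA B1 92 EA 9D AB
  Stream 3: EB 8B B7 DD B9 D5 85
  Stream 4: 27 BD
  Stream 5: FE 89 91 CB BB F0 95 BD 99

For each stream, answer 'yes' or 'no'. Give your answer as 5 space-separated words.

Stream 1: error at byte offset 5. INVALID
Stream 2: error at byte offset 0. INVALID
Stream 3: decodes cleanly. VALID
Stream 4: error at byte offset 1. INVALID
Stream 5: error at byte offset 0. INVALID

Answer: no no yes no no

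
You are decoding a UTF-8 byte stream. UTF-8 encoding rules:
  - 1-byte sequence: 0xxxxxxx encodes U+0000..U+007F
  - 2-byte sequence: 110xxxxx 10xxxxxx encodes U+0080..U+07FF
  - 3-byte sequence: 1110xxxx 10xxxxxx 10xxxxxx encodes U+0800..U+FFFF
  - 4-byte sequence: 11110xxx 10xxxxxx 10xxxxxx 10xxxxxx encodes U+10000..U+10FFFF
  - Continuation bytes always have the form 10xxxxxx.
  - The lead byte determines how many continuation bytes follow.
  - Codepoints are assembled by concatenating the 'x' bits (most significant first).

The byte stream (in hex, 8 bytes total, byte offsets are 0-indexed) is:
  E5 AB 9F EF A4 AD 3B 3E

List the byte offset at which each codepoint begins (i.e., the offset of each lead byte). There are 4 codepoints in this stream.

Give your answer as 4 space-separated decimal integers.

Byte[0]=E5: 3-byte lead, need 2 cont bytes. acc=0x5
Byte[1]=AB: continuation. acc=(acc<<6)|0x2B=0x16B
Byte[2]=9F: continuation. acc=(acc<<6)|0x1F=0x5ADF
Completed: cp=U+5ADF (starts at byte 0)
Byte[3]=EF: 3-byte lead, need 2 cont bytes. acc=0xF
Byte[4]=A4: continuation. acc=(acc<<6)|0x24=0x3E4
Byte[5]=AD: continuation. acc=(acc<<6)|0x2D=0xF92D
Completed: cp=U+F92D (starts at byte 3)
Byte[6]=3B: 1-byte ASCII. cp=U+003B
Byte[7]=3E: 1-byte ASCII. cp=U+003E

Answer: 0 3 6 7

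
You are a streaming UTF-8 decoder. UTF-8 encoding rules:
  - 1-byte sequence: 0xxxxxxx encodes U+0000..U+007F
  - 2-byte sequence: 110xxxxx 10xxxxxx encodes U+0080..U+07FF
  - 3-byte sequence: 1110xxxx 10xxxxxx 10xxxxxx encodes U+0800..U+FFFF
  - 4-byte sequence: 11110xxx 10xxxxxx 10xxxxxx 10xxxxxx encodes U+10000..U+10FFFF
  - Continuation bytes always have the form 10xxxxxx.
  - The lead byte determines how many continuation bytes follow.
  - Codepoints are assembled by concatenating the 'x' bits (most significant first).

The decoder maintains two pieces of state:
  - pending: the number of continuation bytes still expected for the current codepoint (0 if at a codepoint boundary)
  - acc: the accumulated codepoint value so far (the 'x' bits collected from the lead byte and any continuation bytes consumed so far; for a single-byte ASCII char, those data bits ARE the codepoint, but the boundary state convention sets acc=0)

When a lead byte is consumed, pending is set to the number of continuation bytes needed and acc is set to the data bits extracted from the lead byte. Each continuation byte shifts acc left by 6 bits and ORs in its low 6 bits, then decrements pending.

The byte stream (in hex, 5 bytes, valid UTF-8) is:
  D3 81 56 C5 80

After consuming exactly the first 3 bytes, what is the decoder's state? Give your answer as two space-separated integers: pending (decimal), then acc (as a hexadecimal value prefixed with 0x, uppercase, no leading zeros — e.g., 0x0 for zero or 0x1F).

Byte[0]=D3: 2-byte lead. pending=1, acc=0x13
Byte[1]=81: continuation. acc=(acc<<6)|0x01=0x4C1, pending=0
Byte[2]=56: 1-byte. pending=0, acc=0x0

Answer: 0 0x0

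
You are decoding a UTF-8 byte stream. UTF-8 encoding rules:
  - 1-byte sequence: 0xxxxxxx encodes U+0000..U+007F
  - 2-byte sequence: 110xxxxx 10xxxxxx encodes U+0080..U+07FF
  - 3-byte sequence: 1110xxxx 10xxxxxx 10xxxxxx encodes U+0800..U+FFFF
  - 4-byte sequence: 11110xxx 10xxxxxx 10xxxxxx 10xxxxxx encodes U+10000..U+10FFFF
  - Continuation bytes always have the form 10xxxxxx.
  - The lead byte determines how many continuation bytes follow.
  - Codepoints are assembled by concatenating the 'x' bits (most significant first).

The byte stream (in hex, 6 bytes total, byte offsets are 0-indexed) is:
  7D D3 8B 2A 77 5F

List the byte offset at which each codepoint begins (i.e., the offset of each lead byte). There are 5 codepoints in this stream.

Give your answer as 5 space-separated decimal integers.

Byte[0]=7D: 1-byte ASCII. cp=U+007D
Byte[1]=D3: 2-byte lead, need 1 cont bytes. acc=0x13
Byte[2]=8B: continuation. acc=(acc<<6)|0x0B=0x4CB
Completed: cp=U+04CB (starts at byte 1)
Byte[3]=2A: 1-byte ASCII. cp=U+002A
Byte[4]=77: 1-byte ASCII. cp=U+0077
Byte[5]=5F: 1-byte ASCII. cp=U+005F

Answer: 0 1 3 4 5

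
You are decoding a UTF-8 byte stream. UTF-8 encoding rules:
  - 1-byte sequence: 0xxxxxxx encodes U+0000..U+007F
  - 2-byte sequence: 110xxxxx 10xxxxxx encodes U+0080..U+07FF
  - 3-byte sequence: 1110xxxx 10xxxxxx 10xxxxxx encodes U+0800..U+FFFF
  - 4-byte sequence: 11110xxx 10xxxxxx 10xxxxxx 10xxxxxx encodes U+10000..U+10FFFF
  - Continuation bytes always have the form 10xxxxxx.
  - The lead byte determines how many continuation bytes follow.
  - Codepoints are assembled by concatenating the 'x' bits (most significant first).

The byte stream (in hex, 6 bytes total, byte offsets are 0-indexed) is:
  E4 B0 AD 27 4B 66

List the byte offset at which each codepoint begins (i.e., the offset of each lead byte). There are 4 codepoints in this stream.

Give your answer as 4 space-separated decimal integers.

Byte[0]=E4: 3-byte lead, need 2 cont bytes. acc=0x4
Byte[1]=B0: continuation. acc=(acc<<6)|0x30=0x130
Byte[2]=AD: continuation. acc=(acc<<6)|0x2D=0x4C2D
Completed: cp=U+4C2D (starts at byte 0)
Byte[3]=27: 1-byte ASCII. cp=U+0027
Byte[4]=4B: 1-byte ASCII. cp=U+004B
Byte[5]=66: 1-byte ASCII. cp=U+0066

Answer: 0 3 4 5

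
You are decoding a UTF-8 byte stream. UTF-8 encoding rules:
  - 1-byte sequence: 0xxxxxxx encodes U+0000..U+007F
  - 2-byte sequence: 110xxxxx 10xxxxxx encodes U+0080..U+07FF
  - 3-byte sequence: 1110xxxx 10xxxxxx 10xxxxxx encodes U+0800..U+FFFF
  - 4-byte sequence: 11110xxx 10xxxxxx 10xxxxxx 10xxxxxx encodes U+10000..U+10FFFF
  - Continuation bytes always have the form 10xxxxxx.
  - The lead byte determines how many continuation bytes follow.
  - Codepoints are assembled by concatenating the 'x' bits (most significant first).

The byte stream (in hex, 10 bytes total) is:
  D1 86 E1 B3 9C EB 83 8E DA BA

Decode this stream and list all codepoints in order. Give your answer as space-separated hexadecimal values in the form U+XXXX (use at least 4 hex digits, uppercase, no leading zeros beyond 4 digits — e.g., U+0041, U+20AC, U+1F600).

Answer: U+0446 U+1CDC U+B0CE U+06BA

Derivation:
Byte[0]=D1: 2-byte lead, need 1 cont bytes. acc=0x11
Byte[1]=86: continuation. acc=(acc<<6)|0x06=0x446
Completed: cp=U+0446 (starts at byte 0)
Byte[2]=E1: 3-byte lead, need 2 cont bytes. acc=0x1
Byte[3]=B3: continuation. acc=(acc<<6)|0x33=0x73
Byte[4]=9C: continuation. acc=(acc<<6)|0x1C=0x1CDC
Completed: cp=U+1CDC (starts at byte 2)
Byte[5]=EB: 3-byte lead, need 2 cont bytes. acc=0xB
Byte[6]=83: continuation. acc=(acc<<6)|0x03=0x2C3
Byte[7]=8E: continuation. acc=(acc<<6)|0x0E=0xB0CE
Completed: cp=U+B0CE (starts at byte 5)
Byte[8]=DA: 2-byte lead, need 1 cont bytes. acc=0x1A
Byte[9]=BA: continuation. acc=(acc<<6)|0x3A=0x6BA
Completed: cp=U+06BA (starts at byte 8)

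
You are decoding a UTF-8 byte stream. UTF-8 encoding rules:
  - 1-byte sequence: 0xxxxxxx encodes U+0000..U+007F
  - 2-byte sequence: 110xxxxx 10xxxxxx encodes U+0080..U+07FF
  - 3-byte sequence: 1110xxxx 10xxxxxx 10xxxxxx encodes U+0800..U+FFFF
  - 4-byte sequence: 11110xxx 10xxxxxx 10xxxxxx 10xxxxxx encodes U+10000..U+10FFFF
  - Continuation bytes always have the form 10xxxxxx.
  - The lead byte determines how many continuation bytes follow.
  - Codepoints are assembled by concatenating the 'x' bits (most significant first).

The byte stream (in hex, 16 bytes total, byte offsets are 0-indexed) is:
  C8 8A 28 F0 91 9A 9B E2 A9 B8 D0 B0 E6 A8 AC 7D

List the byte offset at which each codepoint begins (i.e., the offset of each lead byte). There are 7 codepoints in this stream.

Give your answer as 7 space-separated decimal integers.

Answer: 0 2 3 7 10 12 15

Derivation:
Byte[0]=C8: 2-byte lead, need 1 cont bytes. acc=0x8
Byte[1]=8A: continuation. acc=(acc<<6)|0x0A=0x20A
Completed: cp=U+020A (starts at byte 0)
Byte[2]=28: 1-byte ASCII. cp=U+0028
Byte[3]=F0: 4-byte lead, need 3 cont bytes. acc=0x0
Byte[4]=91: continuation. acc=(acc<<6)|0x11=0x11
Byte[5]=9A: continuation. acc=(acc<<6)|0x1A=0x45A
Byte[6]=9B: continuation. acc=(acc<<6)|0x1B=0x1169B
Completed: cp=U+1169B (starts at byte 3)
Byte[7]=E2: 3-byte lead, need 2 cont bytes. acc=0x2
Byte[8]=A9: continuation. acc=(acc<<6)|0x29=0xA9
Byte[9]=B8: continuation. acc=(acc<<6)|0x38=0x2A78
Completed: cp=U+2A78 (starts at byte 7)
Byte[10]=D0: 2-byte lead, need 1 cont bytes. acc=0x10
Byte[11]=B0: continuation. acc=(acc<<6)|0x30=0x430
Completed: cp=U+0430 (starts at byte 10)
Byte[12]=E6: 3-byte lead, need 2 cont bytes. acc=0x6
Byte[13]=A8: continuation. acc=(acc<<6)|0x28=0x1A8
Byte[14]=AC: continuation. acc=(acc<<6)|0x2C=0x6A2C
Completed: cp=U+6A2C (starts at byte 12)
Byte[15]=7D: 1-byte ASCII. cp=U+007D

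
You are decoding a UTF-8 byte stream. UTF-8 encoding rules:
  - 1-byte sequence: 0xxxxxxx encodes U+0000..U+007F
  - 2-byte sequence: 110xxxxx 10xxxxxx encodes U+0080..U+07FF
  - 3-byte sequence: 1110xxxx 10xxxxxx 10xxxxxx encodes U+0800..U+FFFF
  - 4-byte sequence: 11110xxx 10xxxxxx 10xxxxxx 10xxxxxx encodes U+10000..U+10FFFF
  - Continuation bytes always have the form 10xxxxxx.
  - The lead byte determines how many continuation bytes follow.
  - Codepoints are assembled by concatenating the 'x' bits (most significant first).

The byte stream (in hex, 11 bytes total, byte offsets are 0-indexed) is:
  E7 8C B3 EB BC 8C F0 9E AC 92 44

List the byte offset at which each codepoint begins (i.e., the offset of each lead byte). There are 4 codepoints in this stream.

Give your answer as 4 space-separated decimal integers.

Answer: 0 3 6 10

Derivation:
Byte[0]=E7: 3-byte lead, need 2 cont bytes. acc=0x7
Byte[1]=8C: continuation. acc=(acc<<6)|0x0C=0x1CC
Byte[2]=B3: continuation. acc=(acc<<6)|0x33=0x7333
Completed: cp=U+7333 (starts at byte 0)
Byte[3]=EB: 3-byte lead, need 2 cont bytes. acc=0xB
Byte[4]=BC: continuation. acc=(acc<<6)|0x3C=0x2FC
Byte[5]=8C: continuation. acc=(acc<<6)|0x0C=0xBF0C
Completed: cp=U+BF0C (starts at byte 3)
Byte[6]=F0: 4-byte lead, need 3 cont bytes. acc=0x0
Byte[7]=9E: continuation. acc=(acc<<6)|0x1E=0x1E
Byte[8]=AC: continuation. acc=(acc<<6)|0x2C=0x7AC
Byte[9]=92: continuation. acc=(acc<<6)|0x12=0x1EB12
Completed: cp=U+1EB12 (starts at byte 6)
Byte[10]=44: 1-byte ASCII. cp=U+0044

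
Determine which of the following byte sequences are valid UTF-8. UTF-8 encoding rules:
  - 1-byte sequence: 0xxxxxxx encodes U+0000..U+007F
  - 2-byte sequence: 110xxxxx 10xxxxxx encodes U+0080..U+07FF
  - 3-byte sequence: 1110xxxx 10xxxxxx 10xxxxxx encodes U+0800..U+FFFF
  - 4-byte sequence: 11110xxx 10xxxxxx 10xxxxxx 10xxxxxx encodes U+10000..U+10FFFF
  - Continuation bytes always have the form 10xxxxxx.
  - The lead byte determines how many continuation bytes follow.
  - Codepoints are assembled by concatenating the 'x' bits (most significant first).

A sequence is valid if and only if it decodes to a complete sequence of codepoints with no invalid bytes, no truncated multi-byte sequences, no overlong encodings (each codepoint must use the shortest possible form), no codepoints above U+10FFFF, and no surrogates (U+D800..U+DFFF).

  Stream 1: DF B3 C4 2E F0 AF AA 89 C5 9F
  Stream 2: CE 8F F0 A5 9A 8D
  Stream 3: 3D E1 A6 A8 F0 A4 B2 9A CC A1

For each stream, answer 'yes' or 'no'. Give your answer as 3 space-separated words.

Answer: no yes yes

Derivation:
Stream 1: error at byte offset 3. INVALID
Stream 2: decodes cleanly. VALID
Stream 3: decodes cleanly. VALID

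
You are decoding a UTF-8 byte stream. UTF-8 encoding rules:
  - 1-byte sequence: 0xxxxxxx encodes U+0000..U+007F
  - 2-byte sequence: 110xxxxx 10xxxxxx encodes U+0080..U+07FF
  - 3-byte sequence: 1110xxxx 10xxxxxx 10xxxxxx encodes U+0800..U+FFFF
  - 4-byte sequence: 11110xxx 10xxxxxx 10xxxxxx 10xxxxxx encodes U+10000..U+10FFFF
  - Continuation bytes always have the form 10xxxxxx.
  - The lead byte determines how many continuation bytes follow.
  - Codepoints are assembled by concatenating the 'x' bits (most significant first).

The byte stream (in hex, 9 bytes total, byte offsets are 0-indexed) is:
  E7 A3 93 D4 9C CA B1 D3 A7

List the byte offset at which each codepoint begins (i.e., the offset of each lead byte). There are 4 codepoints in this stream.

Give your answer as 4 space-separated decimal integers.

Byte[0]=E7: 3-byte lead, need 2 cont bytes. acc=0x7
Byte[1]=A3: continuation. acc=(acc<<6)|0x23=0x1E3
Byte[2]=93: continuation. acc=(acc<<6)|0x13=0x78D3
Completed: cp=U+78D3 (starts at byte 0)
Byte[3]=D4: 2-byte lead, need 1 cont bytes. acc=0x14
Byte[4]=9C: continuation. acc=(acc<<6)|0x1C=0x51C
Completed: cp=U+051C (starts at byte 3)
Byte[5]=CA: 2-byte lead, need 1 cont bytes. acc=0xA
Byte[6]=B1: continuation. acc=(acc<<6)|0x31=0x2B1
Completed: cp=U+02B1 (starts at byte 5)
Byte[7]=D3: 2-byte lead, need 1 cont bytes. acc=0x13
Byte[8]=A7: continuation. acc=(acc<<6)|0x27=0x4E7
Completed: cp=U+04E7 (starts at byte 7)

Answer: 0 3 5 7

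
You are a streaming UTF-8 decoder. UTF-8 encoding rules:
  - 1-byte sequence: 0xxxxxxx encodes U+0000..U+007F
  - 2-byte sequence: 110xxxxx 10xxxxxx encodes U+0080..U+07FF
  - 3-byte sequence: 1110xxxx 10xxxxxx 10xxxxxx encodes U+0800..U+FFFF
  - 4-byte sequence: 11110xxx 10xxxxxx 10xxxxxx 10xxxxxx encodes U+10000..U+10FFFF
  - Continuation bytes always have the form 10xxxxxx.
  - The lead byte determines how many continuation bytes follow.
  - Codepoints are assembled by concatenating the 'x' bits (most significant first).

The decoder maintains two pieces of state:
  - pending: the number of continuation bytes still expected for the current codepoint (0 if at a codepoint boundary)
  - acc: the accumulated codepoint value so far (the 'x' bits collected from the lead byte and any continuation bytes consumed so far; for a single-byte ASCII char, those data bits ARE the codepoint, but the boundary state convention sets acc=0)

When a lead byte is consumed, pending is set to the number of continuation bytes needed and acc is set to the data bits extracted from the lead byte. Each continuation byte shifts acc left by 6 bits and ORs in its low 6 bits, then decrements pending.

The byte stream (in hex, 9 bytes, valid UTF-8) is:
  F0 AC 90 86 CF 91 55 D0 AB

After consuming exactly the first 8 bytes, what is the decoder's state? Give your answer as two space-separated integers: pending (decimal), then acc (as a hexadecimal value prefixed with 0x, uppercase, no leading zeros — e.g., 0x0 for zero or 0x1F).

Answer: 1 0x10

Derivation:
Byte[0]=F0: 4-byte lead. pending=3, acc=0x0
Byte[1]=AC: continuation. acc=(acc<<6)|0x2C=0x2C, pending=2
Byte[2]=90: continuation. acc=(acc<<6)|0x10=0xB10, pending=1
Byte[3]=86: continuation. acc=(acc<<6)|0x06=0x2C406, pending=0
Byte[4]=CF: 2-byte lead. pending=1, acc=0xF
Byte[5]=91: continuation. acc=(acc<<6)|0x11=0x3D1, pending=0
Byte[6]=55: 1-byte. pending=0, acc=0x0
Byte[7]=D0: 2-byte lead. pending=1, acc=0x10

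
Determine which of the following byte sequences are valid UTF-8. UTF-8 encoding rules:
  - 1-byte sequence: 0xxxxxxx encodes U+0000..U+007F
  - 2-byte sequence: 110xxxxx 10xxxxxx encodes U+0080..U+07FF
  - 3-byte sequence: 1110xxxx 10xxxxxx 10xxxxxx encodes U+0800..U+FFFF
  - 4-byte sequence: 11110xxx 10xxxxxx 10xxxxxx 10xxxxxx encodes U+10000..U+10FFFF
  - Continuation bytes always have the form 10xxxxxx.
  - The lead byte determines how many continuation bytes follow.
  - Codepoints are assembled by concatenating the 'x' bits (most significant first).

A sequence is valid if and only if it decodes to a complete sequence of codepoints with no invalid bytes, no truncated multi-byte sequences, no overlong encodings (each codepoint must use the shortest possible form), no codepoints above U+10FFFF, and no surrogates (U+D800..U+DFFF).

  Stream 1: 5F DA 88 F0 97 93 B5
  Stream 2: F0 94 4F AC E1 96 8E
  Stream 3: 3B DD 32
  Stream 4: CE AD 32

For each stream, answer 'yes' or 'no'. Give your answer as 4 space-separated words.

Answer: yes no no yes

Derivation:
Stream 1: decodes cleanly. VALID
Stream 2: error at byte offset 2. INVALID
Stream 3: error at byte offset 2. INVALID
Stream 4: decodes cleanly. VALID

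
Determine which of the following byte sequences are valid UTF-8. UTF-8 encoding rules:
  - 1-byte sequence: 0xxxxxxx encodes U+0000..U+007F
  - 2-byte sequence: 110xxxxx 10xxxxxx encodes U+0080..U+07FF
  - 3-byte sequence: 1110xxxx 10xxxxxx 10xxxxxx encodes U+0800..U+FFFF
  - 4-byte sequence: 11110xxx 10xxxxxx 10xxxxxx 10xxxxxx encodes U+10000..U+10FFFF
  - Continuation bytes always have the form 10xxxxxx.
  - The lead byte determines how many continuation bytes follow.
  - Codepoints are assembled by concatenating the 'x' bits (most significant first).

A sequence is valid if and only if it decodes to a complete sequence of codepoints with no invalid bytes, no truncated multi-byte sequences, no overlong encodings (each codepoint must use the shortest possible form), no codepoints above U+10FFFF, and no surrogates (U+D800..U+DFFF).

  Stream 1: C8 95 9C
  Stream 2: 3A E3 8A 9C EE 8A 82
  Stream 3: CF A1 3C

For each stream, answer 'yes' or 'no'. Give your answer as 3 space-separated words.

Stream 1: error at byte offset 2. INVALID
Stream 2: decodes cleanly. VALID
Stream 3: decodes cleanly. VALID

Answer: no yes yes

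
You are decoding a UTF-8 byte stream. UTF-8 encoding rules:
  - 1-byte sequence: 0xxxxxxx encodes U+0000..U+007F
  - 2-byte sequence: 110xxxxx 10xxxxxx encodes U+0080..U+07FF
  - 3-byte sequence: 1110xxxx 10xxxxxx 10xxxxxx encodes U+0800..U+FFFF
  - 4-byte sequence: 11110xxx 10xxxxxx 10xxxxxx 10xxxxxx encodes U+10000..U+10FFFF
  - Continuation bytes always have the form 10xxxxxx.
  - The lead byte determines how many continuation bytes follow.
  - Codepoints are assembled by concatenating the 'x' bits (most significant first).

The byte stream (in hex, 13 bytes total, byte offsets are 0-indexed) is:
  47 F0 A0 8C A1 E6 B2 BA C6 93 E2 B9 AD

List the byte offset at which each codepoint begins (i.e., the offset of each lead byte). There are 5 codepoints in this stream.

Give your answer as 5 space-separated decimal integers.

Answer: 0 1 5 8 10

Derivation:
Byte[0]=47: 1-byte ASCII. cp=U+0047
Byte[1]=F0: 4-byte lead, need 3 cont bytes. acc=0x0
Byte[2]=A0: continuation. acc=(acc<<6)|0x20=0x20
Byte[3]=8C: continuation. acc=(acc<<6)|0x0C=0x80C
Byte[4]=A1: continuation. acc=(acc<<6)|0x21=0x20321
Completed: cp=U+20321 (starts at byte 1)
Byte[5]=E6: 3-byte lead, need 2 cont bytes. acc=0x6
Byte[6]=B2: continuation. acc=(acc<<6)|0x32=0x1B2
Byte[7]=BA: continuation. acc=(acc<<6)|0x3A=0x6CBA
Completed: cp=U+6CBA (starts at byte 5)
Byte[8]=C6: 2-byte lead, need 1 cont bytes. acc=0x6
Byte[9]=93: continuation. acc=(acc<<6)|0x13=0x193
Completed: cp=U+0193 (starts at byte 8)
Byte[10]=E2: 3-byte lead, need 2 cont bytes. acc=0x2
Byte[11]=B9: continuation. acc=(acc<<6)|0x39=0xB9
Byte[12]=AD: continuation. acc=(acc<<6)|0x2D=0x2E6D
Completed: cp=U+2E6D (starts at byte 10)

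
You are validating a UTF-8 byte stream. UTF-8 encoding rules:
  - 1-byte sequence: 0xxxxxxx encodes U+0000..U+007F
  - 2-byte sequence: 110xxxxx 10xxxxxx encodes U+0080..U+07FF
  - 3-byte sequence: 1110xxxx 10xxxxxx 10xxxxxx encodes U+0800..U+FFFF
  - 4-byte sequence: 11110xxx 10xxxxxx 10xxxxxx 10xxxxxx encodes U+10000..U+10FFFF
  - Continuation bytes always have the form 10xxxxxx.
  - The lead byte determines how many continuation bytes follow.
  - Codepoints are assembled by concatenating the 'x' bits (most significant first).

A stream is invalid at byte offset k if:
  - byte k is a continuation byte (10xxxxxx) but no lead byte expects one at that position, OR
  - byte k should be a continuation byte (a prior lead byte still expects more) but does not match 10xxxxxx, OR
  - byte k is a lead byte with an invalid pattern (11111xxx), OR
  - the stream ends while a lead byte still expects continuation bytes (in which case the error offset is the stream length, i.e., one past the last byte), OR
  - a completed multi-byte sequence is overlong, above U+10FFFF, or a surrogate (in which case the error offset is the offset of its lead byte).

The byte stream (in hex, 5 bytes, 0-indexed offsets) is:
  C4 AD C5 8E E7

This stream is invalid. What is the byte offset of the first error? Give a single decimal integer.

Answer: 5

Derivation:
Byte[0]=C4: 2-byte lead, need 1 cont bytes. acc=0x4
Byte[1]=AD: continuation. acc=(acc<<6)|0x2D=0x12D
Completed: cp=U+012D (starts at byte 0)
Byte[2]=C5: 2-byte lead, need 1 cont bytes. acc=0x5
Byte[3]=8E: continuation. acc=(acc<<6)|0x0E=0x14E
Completed: cp=U+014E (starts at byte 2)
Byte[4]=E7: 3-byte lead, need 2 cont bytes. acc=0x7
Byte[5]: stream ended, expected continuation. INVALID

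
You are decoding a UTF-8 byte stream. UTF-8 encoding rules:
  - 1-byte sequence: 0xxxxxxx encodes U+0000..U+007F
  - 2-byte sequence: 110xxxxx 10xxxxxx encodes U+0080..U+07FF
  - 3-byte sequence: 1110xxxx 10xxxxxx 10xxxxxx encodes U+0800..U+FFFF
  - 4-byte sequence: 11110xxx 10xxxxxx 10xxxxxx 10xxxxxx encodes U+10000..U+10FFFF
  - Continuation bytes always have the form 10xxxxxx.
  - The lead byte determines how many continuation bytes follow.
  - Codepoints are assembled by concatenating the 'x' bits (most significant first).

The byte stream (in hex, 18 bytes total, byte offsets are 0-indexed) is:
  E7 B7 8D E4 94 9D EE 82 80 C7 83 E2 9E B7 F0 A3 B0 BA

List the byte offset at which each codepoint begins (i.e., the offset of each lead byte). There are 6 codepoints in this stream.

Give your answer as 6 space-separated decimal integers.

Byte[0]=E7: 3-byte lead, need 2 cont bytes. acc=0x7
Byte[1]=B7: continuation. acc=(acc<<6)|0x37=0x1F7
Byte[2]=8D: continuation. acc=(acc<<6)|0x0D=0x7DCD
Completed: cp=U+7DCD (starts at byte 0)
Byte[3]=E4: 3-byte lead, need 2 cont bytes. acc=0x4
Byte[4]=94: continuation. acc=(acc<<6)|0x14=0x114
Byte[5]=9D: continuation. acc=(acc<<6)|0x1D=0x451D
Completed: cp=U+451D (starts at byte 3)
Byte[6]=EE: 3-byte lead, need 2 cont bytes. acc=0xE
Byte[7]=82: continuation. acc=(acc<<6)|0x02=0x382
Byte[8]=80: continuation. acc=(acc<<6)|0x00=0xE080
Completed: cp=U+E080 (starts at byte 6)
Byte[9]=C7: 2-byte lead, need 1 cont bytes. acc=0x7
Byte[10]=83: continuation. acc=(acc<<6)|0x03=0x1C3
Completed: cp=U+01C3 (starts at byte 9)
Byte[11]=E2: 3-byte lead, need 2 cont bytes. acc=0x2
Byte[12]=9E: continuation. acc=(acc<<6)|0x1E=0x9E
Byte[13]=B7: continuation. acc=(acc<<6)|0x37=0x27B7
Completed: cp=U+27B7 (starts at byte 11)
Byte[14]=F0: 4-byte lead, need 3 cont bytes. acc=0x0
Byte[15]=A3: continuation. acc=(acc<<6)|0x23=0x23
Byte[16]=B0: continuation. acc=(acc<<6)|0x30=0x8F0
Byte[17]=BA: continuation. acc=(acc<<6)|0x3A=0x23C3A
Completed: cp=U+23C3A (starts at byte 14)

Answer: 0 3 6 9 11 14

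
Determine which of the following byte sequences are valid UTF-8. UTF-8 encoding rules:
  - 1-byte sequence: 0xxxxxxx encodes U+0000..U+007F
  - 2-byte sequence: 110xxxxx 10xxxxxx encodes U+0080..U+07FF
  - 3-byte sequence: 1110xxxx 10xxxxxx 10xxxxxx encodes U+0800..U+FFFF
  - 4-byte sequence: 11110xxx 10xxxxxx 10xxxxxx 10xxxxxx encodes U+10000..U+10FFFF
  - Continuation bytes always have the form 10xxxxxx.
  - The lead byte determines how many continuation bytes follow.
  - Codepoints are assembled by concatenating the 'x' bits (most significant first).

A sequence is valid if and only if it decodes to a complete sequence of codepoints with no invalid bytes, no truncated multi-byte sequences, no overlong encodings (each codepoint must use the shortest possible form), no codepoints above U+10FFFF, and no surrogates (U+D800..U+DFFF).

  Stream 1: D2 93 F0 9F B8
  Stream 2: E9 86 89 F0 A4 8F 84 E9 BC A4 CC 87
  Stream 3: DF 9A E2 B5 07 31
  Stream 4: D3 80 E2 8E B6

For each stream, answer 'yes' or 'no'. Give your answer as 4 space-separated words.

Answer: no yes no yes

Derivation:
Stream 1: error at byte offset 5. INVALID
Stream 2: decodes cleanly. VALID
Stream 3: error at byte offset 4. INVALID
Stream 4: decodes cleanly. VALID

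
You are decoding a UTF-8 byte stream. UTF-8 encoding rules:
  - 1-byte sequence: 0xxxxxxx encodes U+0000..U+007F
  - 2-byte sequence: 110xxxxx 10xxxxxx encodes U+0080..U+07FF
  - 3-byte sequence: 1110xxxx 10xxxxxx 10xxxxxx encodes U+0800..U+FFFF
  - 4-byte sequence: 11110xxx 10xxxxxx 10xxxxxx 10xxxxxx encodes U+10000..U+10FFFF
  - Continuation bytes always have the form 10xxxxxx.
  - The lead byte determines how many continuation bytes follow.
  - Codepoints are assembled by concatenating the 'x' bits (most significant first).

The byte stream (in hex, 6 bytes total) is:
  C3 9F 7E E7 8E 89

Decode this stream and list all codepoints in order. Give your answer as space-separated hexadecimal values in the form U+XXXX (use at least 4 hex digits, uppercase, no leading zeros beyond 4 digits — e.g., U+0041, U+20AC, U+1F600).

Byte[0]=C3: 2-byte lead, need 1 cont bytes. acc=0x3
Byte[1]=9F: continuation. acc=(acc<<6)|0x1F=0xDF
Completed: cp=U+00DF (starts at byte 0)
Byte[2]=7E: 1-byte ASCII. cp=U+007E
Byte[3]=E7: 3-byte lead, need 2 cont bytes. acc=0x7
Byte[4]=8E: continuation. acc=(acc<<6)|0x0E=0x1CE
Byte[5]=89: continuation. acc=(acc<<6)|0x09=0x7389
Completed: cp=U+7389 (starts at byte 3)

Answer: U+00DF U+007E U+7389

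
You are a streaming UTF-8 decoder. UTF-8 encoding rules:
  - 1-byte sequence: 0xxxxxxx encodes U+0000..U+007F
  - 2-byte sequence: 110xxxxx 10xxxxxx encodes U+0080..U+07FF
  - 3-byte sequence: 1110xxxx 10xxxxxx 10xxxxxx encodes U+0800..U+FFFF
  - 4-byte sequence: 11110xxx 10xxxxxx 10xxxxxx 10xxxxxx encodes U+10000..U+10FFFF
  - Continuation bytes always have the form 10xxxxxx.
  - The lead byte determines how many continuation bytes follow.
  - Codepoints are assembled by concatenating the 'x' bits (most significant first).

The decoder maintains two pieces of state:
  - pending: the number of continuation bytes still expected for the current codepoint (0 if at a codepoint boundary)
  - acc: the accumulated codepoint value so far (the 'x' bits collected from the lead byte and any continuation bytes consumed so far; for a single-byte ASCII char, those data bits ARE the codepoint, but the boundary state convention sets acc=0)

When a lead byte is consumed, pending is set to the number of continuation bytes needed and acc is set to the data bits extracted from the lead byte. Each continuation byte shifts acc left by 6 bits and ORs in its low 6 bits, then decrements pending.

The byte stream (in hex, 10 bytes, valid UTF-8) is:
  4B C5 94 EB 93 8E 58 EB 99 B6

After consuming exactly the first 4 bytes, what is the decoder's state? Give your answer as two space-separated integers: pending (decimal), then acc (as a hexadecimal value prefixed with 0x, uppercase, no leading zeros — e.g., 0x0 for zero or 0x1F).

Byte[0]=4B: 1-byte. pending=0, acc=0x0
Byte[1]=C5: 2-byte lead. pending=1, acc=0x5
Byte[2]=94: continuation. acc=(acc<<6)|0x14=0x154, pending=0
Byte[3]=EB: 3-byte lead. pending=2, acc=0xB

Answer: 2 0xB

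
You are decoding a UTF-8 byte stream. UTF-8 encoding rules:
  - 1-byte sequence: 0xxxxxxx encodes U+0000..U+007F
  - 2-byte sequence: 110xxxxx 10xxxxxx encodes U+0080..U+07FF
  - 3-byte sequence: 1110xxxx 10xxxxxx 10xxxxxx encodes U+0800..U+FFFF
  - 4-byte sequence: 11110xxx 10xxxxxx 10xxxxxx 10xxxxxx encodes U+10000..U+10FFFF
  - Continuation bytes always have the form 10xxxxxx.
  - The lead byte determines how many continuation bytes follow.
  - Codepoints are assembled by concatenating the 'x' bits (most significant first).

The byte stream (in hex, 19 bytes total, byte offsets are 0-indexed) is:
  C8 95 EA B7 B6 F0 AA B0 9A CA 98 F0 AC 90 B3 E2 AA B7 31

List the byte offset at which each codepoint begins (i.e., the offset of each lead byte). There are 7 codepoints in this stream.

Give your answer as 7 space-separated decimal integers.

Byte[0]=C8: 2-byte lead, need 1 cont bytes. acc=0x8
Byte[1]=95: continuation. acc=(acc<<6)|0x15=0x215
Completed: cp=U+0215 (starts at byte 0)
Byte[2]=EA: 3-byte lead, need 2 cont bytes. acc=0xA
Byte[3]=B7: continuation. acc=(acc<<6)|0x37=0x2B7
Byte[4]=B6: continuation. acc=(acc<<6)|0x36=0xADF6
Completed: cp=U+ADF6 (starts at byte 2)
Byte[5]=F0: 4-byte lead, need 3 cont bytes. acc=0x0
Byte[6]=AA: continuation. acc=(acc<<6)|0x2A=0x2A
Byte[7]=B0: continuation. acc=(acc<<6)|0x30=0xAB0
Byte[8]=9A: continuation. acc=(acc<<6)|0x1A=0x2AC1A
Completed: cp=U+2AC1A (starts at byte 5)
Byte[9]=CA: 2-byte lead, need 1 cont bytes. acc=0xA
Byte[10]=98: continuation. acc=(acc<<6)|0x18=0x298
Completed: cp=U+0298 (starts at byte 9)
Byte[11]=F0: 4-byte lead, need 3 cont bytes. acc=0x0
Byte[12]=AC: continuation. acc=(acc<<6)|0x2C=0x2C
Byte[13]=90: continuation. acc=(acc<<6)|0x10=0xB10
Byte[14]=B3: continuation. acc=(acc<<6)|0x33=0x2C433
Completed: cp=U+2C433 (starts at byte 11)
Byte[15]=E2: 3-byte lead, need 2 cont bytes. acc=0x2
Byte[16]=AA: continuation. acc=(acc<<6)|0x2A=0xAA
Byte[17]=B7: continuation. acc=(acc<<6)|0x37=0x2AB7
Completed: cp=U+2AB7 (starts at byte 15)
Byte[18]=31: 1-byte ASCII. cp=U+0031

Answer: 0 2 5 9 11 15 18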